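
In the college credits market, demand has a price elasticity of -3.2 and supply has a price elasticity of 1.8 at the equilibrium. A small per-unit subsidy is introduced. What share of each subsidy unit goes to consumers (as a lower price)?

Consumer share = 0.36

For a small subsidy around the equilibrium, the benefit split depends on the relative slopes, which at a point are proportional to the elasticities.
Buyer share = εs/(εs + |εd|) = 1.8/(1.8 + 3.2) = 0.36; seller share = |εd|/(εs + |εd|) = 0.64.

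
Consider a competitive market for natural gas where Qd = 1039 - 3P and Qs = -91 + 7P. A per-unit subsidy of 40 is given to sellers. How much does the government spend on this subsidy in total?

Government cost = 31360

Pre-subsidy: 1039 - 3P = -91 + 7P gives P* = 113, Q* = 700.
With the subsidy, sellers receive Ps = Pb + 40 for each unit, where Pb is the price buyers pay.
Supply in terms of Pb becomes Qs = -91 + 7(Pb + 40) = 189 + 7Pb. Setting this equal to demand: 1039 - 3Pb = 189 + 7Pb, so Pb = 85.
Sellers receive Ps = 85 + 40 = 125; Q' = 1039 − 3·85 = 784.
Government outlay = subsidy × quantity = 40 × 784 = 31360.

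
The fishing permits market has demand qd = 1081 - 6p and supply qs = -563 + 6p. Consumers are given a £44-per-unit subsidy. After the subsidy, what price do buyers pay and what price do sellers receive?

Buyers pay £115; sellers receive £159

Pre-subsidy: 1081 - 6p = -563 + 6p gives p* = 137, q* = 259.
With the rebate, buyers effectively pay pb = ps − 44, where ps is the price sellers receive.
Demand in terms of ps becomes qd = 1081 − 6(ps − 44) = 1345 - 6ps. Setting this equal to supply: 1345 - 6ps = -563 + 6ps, so ps = 159.
Buyers pay pb = 159 − 44 = 115; q' = -563 + 6·159 = 391.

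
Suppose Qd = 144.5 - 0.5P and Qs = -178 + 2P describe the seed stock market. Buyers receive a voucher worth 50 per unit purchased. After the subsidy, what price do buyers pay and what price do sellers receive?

Buyers pay 89; sellers receive 139

Pre-subsidy: 144.5 - 0.5P = -178 + 2P gives P* = 129, Q* = 80.
With the rebate, buyers effectively pay Pb = Ps − 50, where Ps is the price sellers receive.
Demand in terms of Ps becomes Qd = 144.5 − 0.5(Ps − 50) = 169.5 - 0.5Ps. Setting this equal to supply: 169.5 - 0.5Ps = -178 + 2Ps, so Ps = 139.
Buyers pay Pb = 139 − 50 = 89; Q' = -178 + 2·139 = 100.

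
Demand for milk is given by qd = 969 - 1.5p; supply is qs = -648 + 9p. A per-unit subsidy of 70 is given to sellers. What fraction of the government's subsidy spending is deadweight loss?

DWL / government spending = 5/92

Pre-subsidy: 969 - 1.5p = -648 + 9p gives p* = 154, q* = 738.
With the subsidy, sellers receive ps = pb + 70 for each unit, where pb is the price buyers pay.
Supply in terms of pb becomes qs = -648 + 9(pb + 70) = -18 + 9pb. Setting this equal to demand: 969 - 1.5pb = -18 + 9pb, so pb = 94.
Sellers receive ps = 94 + 70 = 164; q' = 969 − 1.5·94 = 828.
ΔCS = ½(738 + 828)(154 − 94) = 46980; ΔPS = ½(738 + 828)(164 − 154) = 7830.
Government spending = 70 × 828 = 57960.
DWL = ½ × 70 × (828 − 738) = 3150; fraction = 3150 / 57960 = 5/92.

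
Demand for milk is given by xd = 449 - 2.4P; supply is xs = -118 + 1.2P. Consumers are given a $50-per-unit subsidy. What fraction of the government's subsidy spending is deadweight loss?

DWL / government spending = 20/111

Pre-subsidy: 449 - 2.4P = -118 + 1.2P gives P* = 157.5, x* = 71.
With the rebate, buyers effectively pay Pb = Ps − 50, where Ps is the price sellers receive.
Demand in terms of Ps becomes xd = 449 − 2.4(Ps − 50) = 569 - 2.4Ps. Setting this equal to supply: 569 - 2.4Ps = -118 + 1.2Ps, so Ps = 1145/6.
Buyers pay Pb = 1145/6 − 50 = 845/6; x' = -118 + 1.2·(1145/6) = 111.
ΔCS = ½(71 + 111)(157.5 − 845/6) = 4550/3; ΔPS = ½(71 + 111)(1145/6 − 157.5) = 9100/3.
Government spending = 50 × 111 = 5550.
DWL = ½ × 50 × (111 − 71) = 1000; fraction = 1000 / 5550 = 20/111.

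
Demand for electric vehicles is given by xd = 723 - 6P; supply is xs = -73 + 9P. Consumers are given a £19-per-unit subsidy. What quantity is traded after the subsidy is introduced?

x' = 473

Pre-subsidy: 723 - 6P = -73 + 9P gives P* = 796/15, x* = 404.6.
With the rebate, buyers effectively pay Pb = Ps − 19, where Ps is the price sellers receive.
Demand in terms of Ps becomes xd = 723 − 6(Ps − 19) = 837 - 6Ps. Setting this equal to supply: 837 - 6Ps = -73 + 9Ps, so Ps = 182/3.
Buyers pay Pb = 182/3 − 19 = 125/3; x' = -73 + 9·(182/3) = 473.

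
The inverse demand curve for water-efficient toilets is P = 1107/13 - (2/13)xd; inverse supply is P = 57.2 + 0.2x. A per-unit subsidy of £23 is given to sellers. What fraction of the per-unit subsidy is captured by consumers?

Consumer share = 10/23

Pre-subsidy: 1107/13 - (2/13)x = 57.2 + 0.2x gives x* = 79 and P* = 73.
With the subsidy, sellers receive Ps = Pb + 23 for each unit, where Pb is the price buyers pay.
On the curves, Pb = 1107/13 - (2/13)x and Ps = 57.2 + 0.2x; the wedge Ps − Pb = 23 gives 57.2 + 0.2x − (1107/13 - (2/13)x) = 23, so x' = 144.
Then Pb = 1107/13 − (2/13)·144 = 63 and Ps = 57.2 + 0.2·144 = 86.
Buyers' price falls by P* − Pb = 73 − 63 = 10; sellers' price rises by Ps − P* = 86 − 73 = 13.
So consumers capture 10/23 = 10/23 of each unit of subsidy.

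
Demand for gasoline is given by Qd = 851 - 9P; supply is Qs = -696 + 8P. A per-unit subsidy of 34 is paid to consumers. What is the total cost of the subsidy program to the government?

Pre-subsidy: 851 - 9P = -696 + 8P gives P* = 91, Q* = 32.
With the rebate, buyers effectively pay Pb = Ps − 34, where Ps is the price sellers receive.
Demand in terms of Ps becomes Qd = 851 − 9(Ps − 34) = 1157 - 9Ps. Setting this equal to supply: 1157 - 9Ps = -696 + 8Ps, so Ps = 109.
Buyers pay Pb = 109 − 34 = 75; Q' = -696 + 8·109 = 176.
Government outlay = subsidy × quantity = 34 × 176 = 5984.

Government cost = 5984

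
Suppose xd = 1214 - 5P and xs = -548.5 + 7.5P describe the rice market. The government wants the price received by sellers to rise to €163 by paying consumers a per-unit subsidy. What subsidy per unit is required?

At a seller price of 163, quantity supplied is -548.5 + 7.5·163 = 674.
Buyers absorb 674 only when they pay Pb with 1214 − 5·Pb = 674, i.e. Pb = 108.
s = Ps − Pb = 163 − 108 = 55.

Required subsidy s = €55 per unit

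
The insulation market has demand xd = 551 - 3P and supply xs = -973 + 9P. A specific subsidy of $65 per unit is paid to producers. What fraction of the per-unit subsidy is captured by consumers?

Pre-subsidy: 551 - 3P = -973 + 9P gives P* = 127, x* = 170.
With the subsidy, sellers receive Ps = Pb + 65 for each unit, where Pb is the price buyers pay.
Supply in terms of Pb becomes xs = -973 + 9(Pb + 65) = -388 + 9Pb. Setting this equal to demand: 551 - 3Pb = -388 + 9Pb, so Pb = 78.25.
Sellers receive Ps = 78.25 + 65 = 143.25; x' = 551 − 3·78.25 = 316.25.
Buyers' price falls by P* − Pb = 127 − 78.25 = 48.75; sellers' price rises by Ps − P* = 143.25 − 127 = 16.25.
So consumers capture 48.75/65 = 0.75 of each unit of subsidy.

Consumer share = 0.75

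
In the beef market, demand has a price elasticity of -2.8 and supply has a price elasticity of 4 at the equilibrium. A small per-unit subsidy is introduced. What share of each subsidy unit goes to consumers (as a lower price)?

For a small subsidy around the equilibrium, the benefit split depends on the relative slopes, which at a point are proportional to the elasticities.
Buyer share = εs/(εs + |εd|) = 4/(4 + 2.8) = 10/17; seller share = |εd|/(εs + |εd|) = 7/17.

Consumer share = 10/17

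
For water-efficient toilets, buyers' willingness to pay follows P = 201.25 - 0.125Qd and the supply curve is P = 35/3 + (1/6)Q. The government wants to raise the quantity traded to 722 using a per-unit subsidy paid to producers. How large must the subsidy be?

Required subsidy s = 21 per unit

At Q = 722, from the demand curve buyers pay Pb = 201.25 − 0.125·722 = 111; from the supply curve sellers need Ps = 35/3 + (1/6)·722 = 132.
The subsidy must fill the gap: s = Ps − Pb = 132 − 111 = 21.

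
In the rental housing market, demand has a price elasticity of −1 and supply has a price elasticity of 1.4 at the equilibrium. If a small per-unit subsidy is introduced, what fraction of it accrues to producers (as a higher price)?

Producer share = 5/12

For a small subsidy around the equilibrium, the benefit split depends on the relative slopes, which at a point are proportional to the elasticities.
Buyer share = εs/(εs + |εd|) = 1.4/(1.4 + 1) = 7/12; seller share = |εd|/(εs + |εd|) = 5/12.
So producers capture 5/12 of the subsidy.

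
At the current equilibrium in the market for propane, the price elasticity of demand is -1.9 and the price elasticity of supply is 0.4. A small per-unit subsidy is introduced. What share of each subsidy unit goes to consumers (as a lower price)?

Consumer share = 4/23

For a small subsidy around the equilibrium, the benefit split depends on the relative slopes, which at a point are proportional to the elasticities.
Buyer share = εs/(εs + |εd|) = 0.4/(0.4 + 1.9) = 4/23; seller share = |εd|/(εs + |εd|) = 19/23.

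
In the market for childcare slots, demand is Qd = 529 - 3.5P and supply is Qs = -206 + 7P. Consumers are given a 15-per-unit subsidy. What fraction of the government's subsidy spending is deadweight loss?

Pre-subsidy: 529 - 3.5P = -206 + 7P gives P* = 70, Q* = 284.
With the rebate, buyers effectively pay Pb = Ps − 15, where Ps is the price sellers receive.
Demand in terms of Ps becomes Qd = 529 − 3.5(Ps − 15) = 581.5 - 3.5Ps. Setting this equal to supply: 581.5 - 3.5Ps = -206 + 7Ps, so Ps = 75.
Buyers pay Pb = 75 − 15 = 60; Q' = -206 + 7·75 = 319.
ΔCS = ½(284 + 319)(70 − 60) = 3015; ΔPS = ½(284 + 319)(75 − 70) = 1507.5.
Government spending = 15 × 319 = 4785.
DWL = ½ × 15 × (319 − 284) = 262.5; fraction = 262.5 / 4785 = 35/638.

DWL / government spending = 35/638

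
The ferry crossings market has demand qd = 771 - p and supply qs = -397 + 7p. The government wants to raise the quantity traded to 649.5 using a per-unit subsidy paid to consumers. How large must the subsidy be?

At q = 649.5, invert demand for the buyer price: pb = (771 − 649.5)/1 = 121.5; invert supply for the seller price: ps = (649.5 − (-397))/7 = 149.5.
The subsidy must fill the gap: s = ps − pb = 149.5 − 121.5 = 28.

Required subsidy s = 28 per unit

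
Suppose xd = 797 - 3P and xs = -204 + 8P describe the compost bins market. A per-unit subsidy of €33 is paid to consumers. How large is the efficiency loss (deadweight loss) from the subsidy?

Pre-subsidy: 797 - 3P = -204 + 8P gives P* = 91, x* = 524.
With the rebate, buyers effectively pay Pb = Ps − 33, where Ps is the price sellers receive.
Demand in terms of Ps becomes xd = 797 − 3(Ps − 33) = 896 - 3Ps. Setting this equal to supply: 896 - 3Ps = -204 + 8Ps, so Ps = 100.
Buyers pay Pb = 100 − 33 = 67; x' = -204 + 8·100 = 596.
The subsidy expands output by 596 − 524 = 72 past the efficient level; on those units the gap between marginal cost and willingness to pay runs from 0 up to 33.
DWL = ½ × 33 × 72 = 1188.

Deadweight loss = €1188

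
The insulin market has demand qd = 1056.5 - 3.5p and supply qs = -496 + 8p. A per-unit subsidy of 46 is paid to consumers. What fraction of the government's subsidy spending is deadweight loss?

DWL / government spending = 7/87

Pre-subsidy: 1056.5 - 3.5p = -496 + 8p gives p* = 135, q* = 584.
With the rebate, buyers effectively pay pb = ps − 46, where ps is the price sellers receive.
Demand in terms of ps becomes qd = 1056.5 − 3.5(ps − 46) = 1217.5 - 3.5ps. Setting this equal to supply: 1217.5 - 3.5ps = -496 + 8ps, so ps = 149.
Buyers pay pb = 149 − 46 = 103; q' = -496 + 8·149 = 696.
ΔCS = ½(584 + 696)(135 − 103) = 20480; ΔPS = ½(584 + 696)(149 − 135) = 8960.
Government spending = 46 × 696 = 32016.
DWL = ½ × 46 × (696 − 584) = 2576; fraction = 2576 / 32016 = 7/87.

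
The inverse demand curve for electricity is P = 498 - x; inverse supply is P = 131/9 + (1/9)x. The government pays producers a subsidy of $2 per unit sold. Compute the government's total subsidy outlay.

Pre-subsidy: 498 - x = 131/9 + (1/9)x gives x* = 435.1 and P* = 62.9.
With the subsidy, sellers receive Ps = Pb + 2 for each unit, where Pb is the price buyers pay.
On the curves, Pb = 498 - x and Ps = 131/9 + (1/9)x; the wedge Ps − Pb = 2 gives 131/9 + (1/9)x − (498 - x) = 2, so x' = 436.9.
Then Pb = 498 − 1·436.9 = 61.1 and Ps = 131/9 + (1/9)·436.9 = 63.1.
Government outlay = subsidy × quantity = 2 × 436.9 = 873.8.

Government cost = $873.8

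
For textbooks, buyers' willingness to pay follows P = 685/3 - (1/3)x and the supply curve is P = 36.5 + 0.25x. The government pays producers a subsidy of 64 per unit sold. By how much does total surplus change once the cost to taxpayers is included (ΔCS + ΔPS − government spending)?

Net change in total surplus = -24576/7

Pre-subsidy: 685/3 - (1/3)x = 36.5 + 0.25x gives x* = 2302/7 and P* = 831/7.
With the subsidy, sellers receive Ps = Pb + 64 for each unit, where Pb is the price buyers pay.
On the curves, Pb = 685/3 - (1/3)x and Ps = 36.5 + 0.25x; the wedge Ps − Pb = 64 gives 36.5 + 0.25x − (685/3 - (1/3)x) = 64, so x' = 3070/7.
Then Pb = 685/3 − (1/3)·(3070/7) = 575/7 and Ps = 36.5 + 0.25·(3070/7) = 1023/7.
ΔCS = ½(2302/7 + 3070/7)(831/7 − 575/7) = 687616/49; ΔPS = ½(2302/7 + 3070/7)(1023/7 − 831/7) = 515712/49.
Government spending = 64 × 3070/7 = 196480/7.
Net change = 687616/49 + 515712/49 − 196480/7 = -24576/7. The loss equals the DWL triangle ½·64·768/7.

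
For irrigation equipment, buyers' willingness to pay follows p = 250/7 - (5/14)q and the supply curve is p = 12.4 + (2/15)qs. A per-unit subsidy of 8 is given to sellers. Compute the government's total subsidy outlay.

Pre-subsidy: 250/7 - (5/14)q = 12.4 + (2/15)q gives q* = 4896/103 and p* = 1930/103.
With the subsidy, sellers receive ps = pb + 8 for each unit, where pb is the price buyers pay.
On the curves, pb = 250/7 - (5/14)q and ps = 12.4 + (2/15)q; the wedge ps − pb = 8 gives 12.4 + (2/15)q − (250/7 - (5/14)q) = 8, so q' = 6576/103.
Then pb = 250/7 − (5/14)·(6576/103) = 1330/103 and ps = 12.4 + (2/15)·(6576/103) = 2154/103.
Government outlay = subsidy × quantity = 8 × 6576/103 = 52608/103.

Government cost = 52608/103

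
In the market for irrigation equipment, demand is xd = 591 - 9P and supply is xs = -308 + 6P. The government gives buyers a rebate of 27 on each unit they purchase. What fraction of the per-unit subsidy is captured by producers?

Pre-subsidy: 591 - 9P = -308 + 6P gives P* = 899/15, x* = 51.6.
With the rebate, buyers effectively pay Pb = Ps − 27, where Ps is the price sellers receive.
Demand in terms of Ps becomes xd = 591 − 9(Ps − 27) = 834 - 9Ps. Setting this equal to supply: 834 - 9Ps = -308 + 6Ps, so Ps = 1142/15.
Buyers pay Pb = 1142/15 − 27 = 737/15; x' = -308 + 6·(1142/15) = 148.8.
Buyers' price falls by P* − Pb = 899/15 − 737/15 = 10.8; sellers' price rises by Ps − P* = 1142/15 − 899/15 = 16.2.
So producers capture 16.2/27 = 0.6 of each unit of subsidy.

Producer share = 0.6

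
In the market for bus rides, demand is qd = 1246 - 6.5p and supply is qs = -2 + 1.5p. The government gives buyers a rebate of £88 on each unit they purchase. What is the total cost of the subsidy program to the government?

Pre-subsidy: 1246 - 6.5p = -2 + 1.5p gives p* = 156, q* = 232.
With the rebate, buyers effectively pay pb = ps − 88, where ps is the price sellers receive.
Demand in terms of ps becomes qd = 1246 − 6.5(ps − 88) = 1818 - 6.5ps. Setting this equal to supply: 1818 - 6.5ps = -2 + 1.5ps, so ps = 227.5.
Buyers pay pb = 227.5 − 88 = 139.5; q' = -2 + 1.5·227.5 = 339.25.
Government outlay = subsidy × quantity = 88 × 339.25 = 29854.

Government cost = £29854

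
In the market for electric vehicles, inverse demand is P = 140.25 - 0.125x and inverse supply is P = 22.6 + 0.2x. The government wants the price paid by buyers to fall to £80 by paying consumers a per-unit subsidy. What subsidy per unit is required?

At a buyer price of 80, quantity demanded is 1122 − 8·80 = 482.
Sellers supply 482 only when they receive Ps = 22.6 + 0.2·482 = 119.
s = Ps − Pb = 119 − 80 = 39.

Required subsidy s = £39 per unit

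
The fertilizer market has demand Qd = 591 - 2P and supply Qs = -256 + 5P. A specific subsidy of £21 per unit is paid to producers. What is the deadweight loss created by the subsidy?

Pre-subsidy: 591 - 2P = -256 + 5P gives P* = 121, Q* = 349.
With the subsidy, sellers receive Ps = Pb + 21 for each unit, where Pb is the price buyers pay.
Supply in terms of Pb becomes Qs = -256 + 5(Pb + 21) = -151 + 5Pb. Setting this equal to demand: 591 - 2Pb = -151 + 5Pb, so Pb = 106.
Sellers receive Ps = 106 + 21 = 127; Q' = 591 − 2·106 = 379.
The subsidy expands output by 379 − 349 = 30 past the efficient level; on those units the gap between marginal cost and willingness to pay runs from 0 up to 21.
DWL = ½ × 21 × 30 = 315.

Deadweight loss = £315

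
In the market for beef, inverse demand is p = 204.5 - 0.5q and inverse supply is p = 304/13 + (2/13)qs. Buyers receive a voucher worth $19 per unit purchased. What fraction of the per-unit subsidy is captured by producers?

Producer share = 4/17

Pre-subsidy: 204.5 - 0.5q = 304/13 + (2/13)q gives q* = 277 and p* = 66.
With the rebate, buyers effectively pay pb = ps − 19, where ps is the price sellers receive.
On the curves, pb = 204.5 - 0.5q and ps = 304/13 + (2/13)q; the wedge ps − pb = 19 gives 304/13 + (2/13)q − (204.5 - 0.5q) = 19, so q' = 5203/17.
Then pb = 204.5 − 0.5·(5203/17) = 875/17 and ps = 304/13 + (2/13)·(5203/17) = 1198/17.
Buyers' price falls by p* − pb = 66 − 875/17 = 247/17; sellers' price rises by ps − p* = 1198/17 − 66 = 76/17.
So producers capture (76/17)/19 = 4/17 of each unit of subsidy.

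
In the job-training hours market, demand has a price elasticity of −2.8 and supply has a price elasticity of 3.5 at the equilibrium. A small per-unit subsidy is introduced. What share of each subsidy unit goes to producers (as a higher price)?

Producer share = 4/9

For a small subsidy around the equilibrium, the benefit split depends on the relative slopes, which at a point are proportional to the elasticities.
Buyer share = εs/(εs + |εd|) = 3.5/(3.5 + 2.8) = 5/9; seller share = |εd|/(εs + |εd|) = 4/9.
So producers capture 4/9 of the subsidy.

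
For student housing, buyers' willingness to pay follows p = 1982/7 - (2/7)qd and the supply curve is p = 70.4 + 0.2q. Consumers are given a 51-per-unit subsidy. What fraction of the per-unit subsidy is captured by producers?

Producer share = 7/17

Pre-subsidy: 1982/7 - (2/7)q = 70.4 + 0.2q gives q* = 438 and p* = 158.
With the rebate, buyers effectively pay pb = ps − 51, where ps is the price sellers receive.
On the curves, pb = 1982/7 - (2/7)q and ps = 70.4 + 0.2q; the wedge ps − pb = 51 gives 70.4 + 0.2q − (1982/7 - (2/7)q) = 51, so q' = 543.
Then pb = 1982/7 − (2/7)·543 = 128 and ps = 70.4 + 0.2·543 = 179.
Buyers' price falls by p* − pb = 158 − 128 = 30; sellers' price rises by ps − p* = 179 − 158 = 21.
So producers capture 21/51 = 7/17 of each unit of subsidy.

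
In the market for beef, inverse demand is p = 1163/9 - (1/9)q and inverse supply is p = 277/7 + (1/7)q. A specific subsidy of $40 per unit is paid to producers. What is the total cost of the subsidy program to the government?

Pre-subsidy: 1163/9 - (1/9)q = 277/7 + (1/7)q gives q* = 353 and p* = 90.
With the subsidy, sellers receive ps = pb + 40 for each unit, where pb is the price buyers pay.
On the curves, pb = 1163/9 - (1/9)q and ps = 277/7 + (1/7)q; the wedge ps − pb = 40 gives 277/7 + (1/7)q − (1163/9 - (1/9)q) = 40, so q' = 510.5.
Then pb = 1163/9 − (1/9)·510.5 = 72.5 and ps = 277/7 + (1/7)·510.5 = 112.5.
Government outlay = subsidy × quantity = 40 × 510.5 = 20420.

Government cost = $20420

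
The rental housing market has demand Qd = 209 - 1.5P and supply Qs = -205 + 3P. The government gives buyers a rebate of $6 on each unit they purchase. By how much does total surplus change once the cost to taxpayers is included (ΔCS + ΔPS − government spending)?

Pre-subsidy: 209 - 1.5P = -205 + 3P gives P* = 92, Q* = 71.
With the rebate, buyers effectively pay Pb = Ps − 6, where Ps is the price sellers receive.
Demand in terms of Ps becomes Qd = 209 − 1.5(Ps − 6) = 218 - 1.5Ps. Setting this equal to supply: 218 - 1.5Ps = -205 + 3Ps, so Ps = 94.
Buyers pay Pb = 94 − 6 = 88; Q' = -205 + 3·94 = 77.
ΔCS = ½(71 + 77)(92 − 88) = 296; ΔPS = ½(71 + 77)(94 − 92) = 148.
Government spending = 6 × 77 = 462.
Net change = 296 + 148 − 462 = -18. The loss equals the DWL triangle ½·6·6.

Net change in total surplus = -$18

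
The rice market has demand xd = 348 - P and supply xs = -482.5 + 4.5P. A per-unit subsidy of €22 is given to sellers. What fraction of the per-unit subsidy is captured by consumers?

Pre-subsidy: 348 - P = -482.5 + 4.5P gives P* = 151, x* = 197.
With the subsidy, sellers receive Ps = Pb + 22 for each unit, where Pb is the price buyers pay.
Supply in terms of Pb becomes xs = -482.5 + 4.5(Pb + 22) = -383.5 + 4.5Pb. Setting this equal to demand: 348 - Pb = -383.5 + 4.5Pb, so Pb = 133.
Sellers receive Ps = 133 + 22 = 155; x' = 348 − 1·133 = 215.
Buyers' price falls by P* − Pb = 151 − 133 = 18; sellers' price rises by Ps − P* = 155 − 151 = 4.
So consumers capture 18/22 = 9/11 of each unit of subsidy.

Consumer share = 9/11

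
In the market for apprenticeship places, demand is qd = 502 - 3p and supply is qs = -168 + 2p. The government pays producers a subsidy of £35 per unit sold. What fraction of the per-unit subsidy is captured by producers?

Producer share = 0.6

Pre-subsidy: 502 - 3p = -168 + 2p gives p* = 134, q* = 100.
With the subsidy, sellers receive ps = pb + 35 for each unit, where pb is the price buyers pay.
Supply in terms of pb becomes qs = -168 + 2(pb + 35) = -98 + 2pb. Setting this equal to demand: 502 - 3pb = -98 + 2pb, so pb = 120.
Sellers receive ps = 120 + 35 = 155; q' = 502 − 3·120 = 142.
Buyers' price falls by p* − pb = 134 − 120 = 14; sellers' price rises by ps − p* = 155 − 134 = 21.
So producers capture 21/35 = 0.6 of each unit of subsidy.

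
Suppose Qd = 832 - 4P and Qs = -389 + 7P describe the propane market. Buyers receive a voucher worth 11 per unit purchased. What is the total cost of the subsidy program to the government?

Pre-subsidy: 832 - 4P = -389 + 7P gives P* = 111, Q* = 388.
With the rebate, buyers effectively pay Pb = Ps − 11, where Ps is the price sellers receive.
Demand in terms of Ps becomes Qd = 832 − 4(Ps − 11) = 876 - 4Ps. Setting this equal to supply: 876 - 4Ps = -389 + 7Ps, so Ps = 115.
Buyers pay Pb = 115 − 11 = 104; Q' = -389 + 7·115 = 416.
Government outlay = subsidy × quantity = 11 × 416 = 4576.

Government cost = 4576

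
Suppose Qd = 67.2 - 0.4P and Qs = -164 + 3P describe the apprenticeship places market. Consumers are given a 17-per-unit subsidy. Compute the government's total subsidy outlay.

Pre-subsidy: 67.2 - 0.4P = -164 + 3P gives P* = 68, Q* = 40.
With the rebate, buyers effectively pay Pb = Ps − 17, where Ps is the price sellers receive.
Demand in terms of Ps becomes Qd = 67.2 − 0.4(Ps − 17) = 74 - 0.4Ps. Setting this equal to supply: 74 - 0.4Ps = -164 + 3Ps, so Ps = 70.
Buyers pay Pb = 70 − 17 = 53; Q' = -164 + 3·70 = 46.
Government outlay = subsidy × quantity = 17 × 46 = 782.

Government cost = 782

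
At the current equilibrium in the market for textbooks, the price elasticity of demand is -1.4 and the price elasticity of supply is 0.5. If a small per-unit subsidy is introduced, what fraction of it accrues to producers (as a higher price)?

Producer share = 14/19

For a small subsidy around the equilibrium, the benefit split depends on the relative slopes, which at a point are proportional to the elasticities.
Buyer share = εs/(εs + |εd|) = 0.5/(0.5 + 1.4) = 5/19; seller share = |εd|/(εs + |εd|) = 14/19.
So producers capture 14/19 of the subsidy.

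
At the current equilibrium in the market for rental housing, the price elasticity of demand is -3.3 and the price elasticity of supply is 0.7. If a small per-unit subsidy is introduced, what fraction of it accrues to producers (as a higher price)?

Producer share = 0.825

For a small subsidy around the equilibrium, the benefit split depends on the relative slopes, which at a point are proportional to the elasticities.
Buyer share = εs/(εs + |εd|) = 0.7/(0.7 + 3.3) = 0.175; seller share = |εd|/(εs + |εd|) = 0.825.
So producers capture 0.825 of the subsidy.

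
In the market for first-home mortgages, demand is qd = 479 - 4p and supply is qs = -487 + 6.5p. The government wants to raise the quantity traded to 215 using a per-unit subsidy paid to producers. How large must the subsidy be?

Required subsidy s = 42 per unit

At q = 215, invert demand for the buyer price: pb = (479 − 215)/4 = 66; invert supply for the seller price: ps = (215 − (-487))/6.5 = 108.
The subsidy must fill the gap: s = ps − pb = 108 − 66 = 42.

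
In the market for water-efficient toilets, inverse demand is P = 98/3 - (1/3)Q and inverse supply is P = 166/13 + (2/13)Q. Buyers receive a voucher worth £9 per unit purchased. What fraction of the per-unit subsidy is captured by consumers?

Consumer share = 13/19

Pre-subsidy: 98/3 - (1/3)Q = 166/13 + (2/13)Q gives Q* = 776/19 and P* = 362/19.
With the rebate, buyers effectively pay Pb = Ps − 9, where Ps is the price sellers receive.
On the curves, Pb = 98/3 - (1/3)Q and Ps = 166/13 + (2/13)Q; the wedge Ps − Pb = 9 gives 166/13 + (2/13)Q − (98/3 - (1/3)Q) = 9, so Q' = 1127/19.
Then Pb = 98/3 − (1/3)·(1127/19) = 245/19 and Ps = 166/13 + (2/13)·(1127/19) = 416/19.
Buyers' price falls by P* − Pb = 362/19 − 245/19 = 117/19; sellers' price rises by Ps − P* = 416/19 − 362/19 = 54/19.
So consumers capture (117/19)/9 = 13/19 of each unit of subsidy.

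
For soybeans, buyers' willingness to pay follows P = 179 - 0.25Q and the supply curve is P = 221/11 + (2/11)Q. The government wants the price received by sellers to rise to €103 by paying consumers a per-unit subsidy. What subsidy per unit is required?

Required subsidy s = €38 per unit

At a seller price of 103, quantity supplied is -110.5 + 5.5·103 = 456.
Buyers absorb 456 only when they pay Pb = 179 − 0.25·456 = 65.
s = Ps − Pb = 103 − 65 = 38.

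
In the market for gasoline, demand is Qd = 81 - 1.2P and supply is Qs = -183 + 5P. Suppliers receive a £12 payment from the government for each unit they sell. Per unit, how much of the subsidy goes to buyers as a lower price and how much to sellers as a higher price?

Buyers gain 300/31 per unit; sellers gain 72/31 per unit

Pre-subsidy: 81 - 1.2P = -183 + 5P gives P* = 1320/31, Q* = 927/31.
With the subsidy, sellers receive Ps = Pb + 12 for each unit, where Pb is the price buyers pay.
Supply in terms of Pb becomes Qs = -183 + 5(Pb + 12) = -123 + 5Pb. Setting this equal to demand: 81 - 1.2Pb = -123 + 5Pb, so Pb = 1020/31.
Sellers receive Ps = 1020/31 + 12 = 1392/31; Q' = 81 − 1.2·(1020/31) = 1287/31.
Buyers' price falls by P* − Pb = 1320/31 − 1020/31 = 300/31; sellers' price rises by Ps − P* = 1392/31 − 1320/31 = 72/31.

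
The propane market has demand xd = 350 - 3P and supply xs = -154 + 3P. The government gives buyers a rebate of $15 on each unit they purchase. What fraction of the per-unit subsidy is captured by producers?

Pre-subsidy: 350 - 3P = -154 + 3P gives P* = 84, x* = 98.
With the rebate, buyers effectively pay Pb = Ps − 15, where Ps is the price sellers receive.
Demand in terms of Ps becomes xd = 350 − 3(Ps − 15) = 395 - 3Ps. Setting this equal to supply: 395 - 3Ps = -154 + 3Ps, so Ps = 91.5.
Buyers pay Pb = 91.5 − 15 = 76.5; x' = -154 + 3·91.5 = 120.5.
Buyers' price falls by P* − Pb = 84 − 76.5 = 7.5; sellers' price rises by Ps − P* = 91.5 − 84 = 7.5.
So producers capture 7.5/15 = 0.5 of each unit of subsidy.

Producer share = 0.5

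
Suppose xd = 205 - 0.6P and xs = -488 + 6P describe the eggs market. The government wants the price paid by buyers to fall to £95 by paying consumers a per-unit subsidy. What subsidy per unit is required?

At a buyer price of 95, quantity demanded is 205 − 0.6·95 = 148.
Sellers supply 148 only when they receive Ps with -488 + 6·Ps = 148, i.e. Ps = 106.
s = Ps − Pb = 106 − 95 = 11.

Required subsidy s = £11 per unit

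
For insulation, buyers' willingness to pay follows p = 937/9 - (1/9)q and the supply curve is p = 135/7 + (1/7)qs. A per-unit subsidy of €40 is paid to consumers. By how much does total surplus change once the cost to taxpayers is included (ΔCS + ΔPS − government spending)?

Net change in total surplus = -€3150

Pre-subsidy: 937/9 - (1/9)q = 135/7 + (1/7)q gives q* = 334 and p* = 67.
With the rebate, buyers effectively pay pb = ps − 40, where ps is the price sellers receive.
On the curves, pb = 937/9 - (1/9)q and ps = 135/7 + (1/7)q; the wedge ps − pb = 40 gives 135/7 + (1/7)q − (937/9 - (1/9)q) = 40, so q' = 491.5.
Then pb = 937/9 − (1/9)·491.5 = 49.5 and ps = 135/7 + (1/7)·491.5 = 89.5.
ΔCS = ½(334 + 491.5)(67 − 49.5) = 7223.125; ΔPS = ½(334 + 491.5)(89.5 − 67) = 9286.875.
Government spending = 40 × 491.5 = 19660.
Net change = 7223.125 + 9286.875 − 19660 = -3150. The loss equals the DWL triangle ½·40·157.5.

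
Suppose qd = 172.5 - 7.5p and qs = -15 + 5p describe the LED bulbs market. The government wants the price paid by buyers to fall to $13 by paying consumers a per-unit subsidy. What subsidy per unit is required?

Required subsidy s = $5 per unit

At a buyer price of 13, quantity demanded is 172.5 − 7.5·13 = 75.
Sellers supply 75 only when they receive ps with -15 + 5·ps = 75, i.e. ps = 18.
s = ps − pb = 18 − 13 = 5.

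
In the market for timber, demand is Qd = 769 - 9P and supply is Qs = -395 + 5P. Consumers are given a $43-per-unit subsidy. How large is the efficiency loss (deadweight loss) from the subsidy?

Pre-subsidy: 769 - 9P = -395 + 5P gives P* = 582/7, Q* = 145/7.
With the rebate, buyers effectively pay Pb = Ps − 43, where Ps is the price sellers receive.
Demand in terms of Ps becomes Qd = 769 − 9(Ps − 43) = 1156 - 9Ps. Setting this equal to supply: 1156 - 9Ps = -395 + 5Ps, so Ps = 1551/14.
Buyers pay Pb = 1551/14 − 43 = 949/14; Q' = -395 + 5·(1551/14) = 2225/14.
The subsidy expands output by 2225/14 − 145/7 = 1935/14 past the efficient level; on those units the gap between marginal cost and willingness to pay runs from 0 up to 43.
DWL = ½ × 43 × 1935/14 = 83205/28.

Deadweight loss = 83205/28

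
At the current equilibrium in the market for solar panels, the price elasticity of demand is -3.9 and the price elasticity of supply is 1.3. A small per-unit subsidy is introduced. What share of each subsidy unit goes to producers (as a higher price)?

Producer share = 0.75

For a small subsidy around the equilibrium, the benefit split depends on the relative slopes, which at a point are proportional to the elasticities.
Buyer share = εs/(εs + |εd|) = 1.3/(1.3 + 3.9) = 0.25; seller share = |εd|/(εs + |εd|) = 0.75.
So producers capture 0.75 of the subsidy.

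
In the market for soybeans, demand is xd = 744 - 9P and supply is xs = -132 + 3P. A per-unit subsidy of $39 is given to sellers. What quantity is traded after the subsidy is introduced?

Pre-subsidy: 744 - 9P = -132 + 3P gives P* = 73, x* = 87.
With the subsidy, sellers receive Ps = Pb + 39 for each unit, where Pb is the price buyers pay.
Supply in terms of Pb becomes xs = -132 + 3(Pb + 39) = -15 + 3Pb. Setting this equal to demand: 744 - 9Pb = -15 + 3Pb, so Pb = 63.25.
Sellers receive Ps = 63.25 + 39 = 102.25; x' = 744 − 9·63.25 = 174.75.

x' = 174.75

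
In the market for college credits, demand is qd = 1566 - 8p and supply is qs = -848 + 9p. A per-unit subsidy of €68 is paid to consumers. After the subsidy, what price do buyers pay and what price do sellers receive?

Buyers pay €106; sellers receive €174

Pre-subsidy: 1566 - 8p = -848 + 9p gives p* = 142, q* = 430.
With the rebate, buyers effectively pay pb = ps − 68, where ps is the price sellers receive.
Demand in terms of ps becomes qd = 1566 − 8(ps − 68) = 2110 - 8ps. Setting this equal to supply: 2110 - 8ps = -848 + 9ps, so ps = 174.
Buyers pay pb = 174 − 68 = 106; q' = -848 + 9·174 = 718.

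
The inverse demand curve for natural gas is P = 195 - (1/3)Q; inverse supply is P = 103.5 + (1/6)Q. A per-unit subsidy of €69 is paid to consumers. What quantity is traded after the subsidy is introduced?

Pre-subsidy: 195 - (1/3)Q = 103.5 + (1/6)Q gives Q* = 183 and P* = 134.
With the rebate, buyers effectively pay Pb = Ps − 69, where Ps is the price sellers receive.
On the curves, Pb = 195 - (1/3)Q and Ps = 103.5 + (1/6)Q; the wedge Ps − Pb = 69 gives 103.5 + (1/6)Q − (195 - (1/3)Q) = 69, so Q' = 321.
Then Pb = 195 − (1/3)·321 = 88 and Ps = 103.5 + (1/6)·321 = 157.

Q' = 321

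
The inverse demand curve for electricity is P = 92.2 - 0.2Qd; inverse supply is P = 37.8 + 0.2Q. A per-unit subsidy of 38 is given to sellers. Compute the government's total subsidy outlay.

Government cost = 8778

Pre-subsidy: 92.2 - 0.2Q = 37.8 + 0.2Q gives Q* = 136 and P* = 65.
With the subsidy, sellers receive Ps = Pb + 38 for each unit, where Pb is the price buyers pay.
On the curves, Pb = 92.2 - 0.2Q and Ps = 37.8 + 0.2Q; the wedge Ps − Pb = 38 gives 37.8 + 0.2Q − (92.2 - 0.2Q) = 38, so Q' = 231.
Then Pb = 92.2 − 0.2·231 = 46 and Ps = 37.8 + 0.2·231 = 84.
Government outlay = subsidy × quantity = 38 × 231 = 8778.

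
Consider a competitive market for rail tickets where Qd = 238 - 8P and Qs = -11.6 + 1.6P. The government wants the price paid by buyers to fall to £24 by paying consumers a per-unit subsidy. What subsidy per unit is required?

At a buyer price of 24, quantity demanded is 238 − 8·24 = 46.
Sellers supply 46 only when they receive Ps with -11.6 + 1.6·Ps = 46, i.e. Ps = 36.
s = Ps − Pb = 36 − 24 = 12.

Required subsidy s = £12 per unit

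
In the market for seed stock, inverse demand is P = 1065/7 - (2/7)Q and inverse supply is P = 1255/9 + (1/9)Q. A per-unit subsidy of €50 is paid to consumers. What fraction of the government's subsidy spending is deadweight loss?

Pre-subsidy: 1065/7 - (2/7)Q = 1255/9 + (1/9)Q gives Q* = 32 and P* = 143.
With the rebate, buyers effectively pay Pb = Ps − 50, where Ps is the price sellers receive.
On the curves, Pb = 1065/7 - (2/7)Q and Ps = 1255/9 + (1/9)Q; the wedge Ps − Pb = 50 gives 1255/9 + (1/9)Q − (1065/7 - (2/7)Q) = 50, so Q' = 158.
Then Pb = 1065/7 − (2/7)·158 = 107 and Ps = 1255/9 + (1/9)·158 = 157.
ΔCS = ½(32 + 158)(143 − 107) = 3420; ΔPS = ½(32 + 158)(157 − 143) = 1330.
Government spending = 50 × 158 = 7900.
DWL = ½ × 50 × (158 − 32) = 3150; fraction = 3150 / 7900 = 63/158.

DWL / government spending = 63/158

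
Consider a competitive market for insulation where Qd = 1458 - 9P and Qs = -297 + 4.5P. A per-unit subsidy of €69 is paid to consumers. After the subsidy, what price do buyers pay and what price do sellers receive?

Buyers pay €107; sellers receive €176

Pre-subsidy: 1458 - 9P = -297 + 4.5P gives P* = 130, Q* = 288.
With the rebate, buyers effectively pay Pb = Ps − 69, where Ps is the price sellers receive.
Demand in terms of Ps becomes Qd = 1458 − 9(Ps − 69) = 2079 - 9Ps. Setting this equal to supply: 2079 - 9Ps = -297 + 4.5Ps, so Ps = 176.
Buyers pay Pb = 176 − 69 = 107; Q' = -297 + 4.5·176 = 495.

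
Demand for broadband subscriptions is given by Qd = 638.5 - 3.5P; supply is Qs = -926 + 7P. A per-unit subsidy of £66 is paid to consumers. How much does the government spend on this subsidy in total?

Pre-subsidy: 638.5 - 3.5P = -926 + 7P gives P* = 149, Q* = 117.
With the rebate, buyers effectively pay Pb = Ps − 66, where Ps is the price sellers receive.
Demand in terms of Ps becomes Qd = 638.5 − 3.5(Ps − 66) = 869.5 - 3.5Ps. Setting this equal to supply: 869.5 - 3.5Ps = -926 + 7Ps, so Ps = 171.
Buyers pay Pb = 171 − 66 = 105; Q' = -926 + 7·171 = 271.
Government outlay = subsidy × quantity = 66 × 271 = 17886.

Government cost = £17886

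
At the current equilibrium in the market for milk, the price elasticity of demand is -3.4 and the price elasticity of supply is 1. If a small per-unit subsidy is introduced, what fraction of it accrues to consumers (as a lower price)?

Consumer share = 5/22

For a small subsidy around the equilibrium, the benefit split depends on the relative slopes, which at a point are proportional to the elasticities.
Buyer share = εs/(εs + |εd|) = 1/(1 + 3.4) = 5/22; seller share = |εd|/(εs + |εd|) = 17/22.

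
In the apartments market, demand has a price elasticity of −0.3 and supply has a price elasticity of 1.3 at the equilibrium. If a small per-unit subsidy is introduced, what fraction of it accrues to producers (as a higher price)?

Producer share = 0.1875

For a small subsidy around the equilibrium, the benefit split depends on the relative slopes, which at a point are proportional to the elasticities.
Buyer share = εs/(εs + |εd|) = 1.3/(1.3 + 0.3) = 0.8125; seller share = |εd|/(εs + |εd|) = 0.1875.
So producers capture 0.1875 of the subsidy.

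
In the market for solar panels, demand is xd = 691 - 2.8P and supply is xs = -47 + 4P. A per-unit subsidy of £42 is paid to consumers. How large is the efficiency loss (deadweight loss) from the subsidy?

Deadweight loss = 24696/17

Pre-subsidy: 691 - 2.8P = -47 + 4P gives P* = 1845/17, x* = 6581/17.
With the rebate, buyers effectively pay Pb = Ps − 42, where Ps is the price sellers receive.
Demand in terms of Ps becomes xd = 691 − 2.8(Ps − 42) = 808.6 - 2.8Ps. Setting this equal to supply: 808.6 - 2.8Ps = -47 + 4Ps, so Ps = 2139/17.
Buyers pay Pb = 2139/17 − 42 = 1425/17; x' = -47 + 4·(2139/17) = 7757/17.
The subsidy expands output by 7757/17 − 6581/17 = 1176/17 past the efficient level; on those units the gap between marginal cost and willingness to pay runs from 0 up to 42.
DWL = ½ × 42 × 1176/17 = 24696/17.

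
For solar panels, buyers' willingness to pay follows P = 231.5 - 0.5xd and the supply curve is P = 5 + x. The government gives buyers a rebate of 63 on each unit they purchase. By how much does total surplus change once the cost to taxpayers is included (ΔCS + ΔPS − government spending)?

Pre-subsidy: 231.5 - 0.5x = 5 + x gives x* = 151 and P* = 156.
With the rebate, buyers effectively pay Pb = Ps − 63, where Ps is the price sellers receive.
On the curves, Pb = 231.5 - 0.5x and Ps = 5 + x; the wedge Ps − Pb = 63 gives 5 + x − (231.5 - 0.5x) = 63, so x' = 193.
Then Pb = 231.5 − 0.5·193 = 135 and Ps = 5 + 1·193 = 198.
ΔCS = ½(151 + 193)(156 − 135) = 3612; ΔPS = ½(151 + 193)(198 − 156) = 7224.
Government spending = 63 × 193 = 12159.
Net change = 3612 + 7224 − 12159 = -1323. The loss equals the DWL triangle ½·63·42.

Net change in total surplus = -1323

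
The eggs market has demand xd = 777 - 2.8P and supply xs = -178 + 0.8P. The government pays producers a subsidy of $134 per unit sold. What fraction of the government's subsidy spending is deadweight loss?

DWL / government spending = 67/189

Pre-subsidy: 777 - 2.8P = -178 + 0.8P gives P* = 4775/18, x* = 308/9.
With the subsidy, sellers receive Ps = Pb + 134 for each unit, where Pb is the price buyers pay.
Supply in terms of Pb becomes xs = -178 + 0.8(Pb + 134) = -70.8 + 0.8Pb. Setting this equal to demand: 777 - 2.8Pb = -70.8 + 0.8Pb, so Pb = 235.5.
Sellers receive Ps = 235.5 + 134 = 369.5; x' = 777 − 2.8·235.5 = 117.6.
ΔCS = ½(308/9 + 117.6)(4775/18 − 235.5) = 915488/405; ΔPS = ½(308/9 + 117.6)(369.5 − 4775/18) = 3204208/405.
Government spending = 134 × 117.6 = 15758.4.
DWL = ½ × 134 × (117.6 − 308/9) = 251384/45; fraction = (251384/45) / 15758.4 = 67/189.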